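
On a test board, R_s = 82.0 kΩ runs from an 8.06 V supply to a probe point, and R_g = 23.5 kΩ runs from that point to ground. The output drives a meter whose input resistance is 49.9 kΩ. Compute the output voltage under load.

V_out ≈ 1.31 V

The load sits in parallel with R_g: R_g‖R_L = (23.5 × 49.9) / (23.5 + 49.9) = 15.98 kΩ.
V_out = 8.06 × 15.98 / (82.0 + 15.98) = 8.06 × 15.98/97.98 = 1.31 V.
(Unloaded it would have been 1.80 V.)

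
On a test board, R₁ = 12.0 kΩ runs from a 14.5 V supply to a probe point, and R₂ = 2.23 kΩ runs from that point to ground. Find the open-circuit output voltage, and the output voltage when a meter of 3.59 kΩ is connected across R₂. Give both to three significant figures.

Unloaded: 2.27 V; loaded: 1.49 V

Open-circuit: V = 14.5 × 2.23/(12.0 + 2.23) = 2.27 V.
With the load, R₂ becomes R₂‖R_L = 1.376 kΩ, so V = 14.5 × 1.376/13.38 = 1.49 V.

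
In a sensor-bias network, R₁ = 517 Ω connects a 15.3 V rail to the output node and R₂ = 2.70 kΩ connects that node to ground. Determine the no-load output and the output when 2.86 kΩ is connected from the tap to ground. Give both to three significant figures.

Open-circuit: V = 15.3 × 2700/(517 + 2700) = 12.8 V.
With the load, R₂ becomes R₂‖R_L = 1389 Ω, so V = 15.3 × 1389/1906 = 11.1 V.

Unloaded: 12.8 V; loaded: 11.1 V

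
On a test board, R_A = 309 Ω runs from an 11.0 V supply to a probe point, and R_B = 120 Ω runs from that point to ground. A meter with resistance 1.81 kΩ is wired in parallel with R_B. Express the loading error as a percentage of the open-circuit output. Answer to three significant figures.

The divider's output (Thévenin) resistance is R_A‖R_B = 86.43 Ω.
Fractional drop under load = R_th/(R_th + R_L) = 86.43 / (86.43 + 1810) = 0.04558.
So the output falls by 4.56 %.

4.56 %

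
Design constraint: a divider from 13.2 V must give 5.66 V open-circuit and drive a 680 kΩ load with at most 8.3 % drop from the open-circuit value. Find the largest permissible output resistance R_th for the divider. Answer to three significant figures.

R_th ≤ 61.5 kΩ

Loading drop = R_th/(R_th + R_L) ≤ 0.0830, so R_th ≤ R_L · ε/(1−ε) = 680 kΩ × 0.0830/0.9170 = 61.5 kΩ.
(Any R1, R2 with R2/(R1+R2) = 0.429 and R1‖R2 ≤ 61.5 kΩ will meet the spec.)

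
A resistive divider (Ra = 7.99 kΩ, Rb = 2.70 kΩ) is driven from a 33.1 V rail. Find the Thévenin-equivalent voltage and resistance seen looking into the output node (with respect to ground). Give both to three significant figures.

V_th = 8.36 V, R_th = 2.02 kΩ

V_th is the open-circuit tap voltage: 33.1 × 2.70/(7.99 + 2.70) = 8.36 V.
With the supply zeroed, Ra and Rb appear in parallel from the tap: R_th = Ra‖Rb = (7.99 × 2.70)/10.69 = 2.02 kΩ.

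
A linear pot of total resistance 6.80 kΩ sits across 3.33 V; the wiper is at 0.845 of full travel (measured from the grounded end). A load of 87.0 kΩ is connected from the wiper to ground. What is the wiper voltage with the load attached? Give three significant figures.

V ≈ 2.79 V

The wiper splits the pot into (1−α)R = 1.054 kΩ above and αR = 5.746 kΩ below.
Lower section ‖ load = 5.390 kΩ.
V_wiper = 3.33 × 5.390/(1.054 + 5.390) = 2.79 V.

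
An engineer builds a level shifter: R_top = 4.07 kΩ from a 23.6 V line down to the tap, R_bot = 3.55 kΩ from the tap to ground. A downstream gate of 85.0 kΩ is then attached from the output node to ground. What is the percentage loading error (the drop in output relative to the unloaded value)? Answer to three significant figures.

The divider's output (Thévenin) resistance is R_top‖R_bot = 1.896 kΩ.
Fractional drop under load = R_th/(R_th + R_L) = 1.896 / (1.896 + 85.0) = 0.02182.
So the output falls by 2.18 %.

2.18 %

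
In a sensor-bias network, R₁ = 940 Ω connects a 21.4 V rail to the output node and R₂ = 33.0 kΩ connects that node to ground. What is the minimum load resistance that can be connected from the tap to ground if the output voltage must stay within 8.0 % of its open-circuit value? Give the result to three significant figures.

R_L(min) ≈ 10.5 kΩ

Output resistance R_th = R₁‖R₂ = (940 × 33000)/33940 = 914.0 Ω.
The fractional drop is R_th/(R_th + R_L); requiring this ≤ 0.0800 gives R_L ≥ R_th(1/0.0800 − 1) = 914.0 × 11.50 = 10.5 kΩ.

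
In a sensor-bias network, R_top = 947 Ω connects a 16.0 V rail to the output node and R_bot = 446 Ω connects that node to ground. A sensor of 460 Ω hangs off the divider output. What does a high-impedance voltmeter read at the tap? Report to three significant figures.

The load sits in parallel with R_bot: R_bot‖R_L = (446 × 460) / (446 + 460) = 226.4 Ω.
V_out = 16.0 × 226.4 / (947 + 226.4) = 16.0 × 226.4/1173 = 3.09 V.
(Unloaded it would have been 5.12 V.)

V_out ≈ 3.09 V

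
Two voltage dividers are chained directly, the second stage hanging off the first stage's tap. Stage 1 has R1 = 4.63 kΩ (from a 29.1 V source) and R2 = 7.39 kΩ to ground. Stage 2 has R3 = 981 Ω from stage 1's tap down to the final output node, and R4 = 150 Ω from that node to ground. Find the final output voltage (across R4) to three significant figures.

Stage 2 presents R3+R4 = 1131 Ω as a load on stage 1's tap.
Stage 1's lower leg becomes R2‖(R3+R4) = 980.9 Ω, so V_mid = 29.1 × 980.9/5611 = 5.087 V.
Stage 2 is itself unloaded: V_out = V_mid × R4/(R3+R4) = 5.087 × 150/1131 = 0.675 V.

V_out ≈ 0.675 V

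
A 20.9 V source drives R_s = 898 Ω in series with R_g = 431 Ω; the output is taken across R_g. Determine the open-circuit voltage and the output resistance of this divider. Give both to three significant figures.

V_th is the open-circuit tap voltage: 20.9 × 431/(898 + 431) = 6.78 V.
With the supply zeroed, R_s and R_g appear in parallel from the tap: R_th = R_s‖R_g = (898 × 431)/1329 = 291 Ω.

V_th = 6.78 V, R_th = 291 Ω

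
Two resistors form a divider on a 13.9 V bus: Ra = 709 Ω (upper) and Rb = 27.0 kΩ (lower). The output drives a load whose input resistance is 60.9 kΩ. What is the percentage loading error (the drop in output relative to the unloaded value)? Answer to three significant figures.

1.12 %

The divider's output (Thévenin) resistance is Ra‖Rb = 690.9 Ω.
Fractional drop under load = R_th/(R_th + R_L) = 690.9 / (690.9 + 60900) = 0.01122.
So the output falls by 1.12 %.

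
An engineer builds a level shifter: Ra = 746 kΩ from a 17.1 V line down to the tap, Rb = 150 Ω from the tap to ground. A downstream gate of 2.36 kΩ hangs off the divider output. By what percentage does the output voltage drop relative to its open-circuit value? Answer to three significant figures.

The divider's output (Thévenin) resistance is Ra‖Rb = 150.0 Ω.
Fractional drop under load = R_th/(R_th + R_L) = 150.0 / (150.0 + 2360) = 0.05975.
So the output falls by 5.97 %.

5.97 %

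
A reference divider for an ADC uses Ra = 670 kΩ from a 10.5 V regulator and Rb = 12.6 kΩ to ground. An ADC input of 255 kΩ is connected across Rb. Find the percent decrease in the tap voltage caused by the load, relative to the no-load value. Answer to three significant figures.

4.63 %

The divider's output (Thévenin) resistance is Ra‖Rb = 12.37 kΩ.
Fractional drop under load = R_th/(R_th + R_L) = 12.37 / (12.37 + 255) = 0.04626.
So the output falls by 4.63 %.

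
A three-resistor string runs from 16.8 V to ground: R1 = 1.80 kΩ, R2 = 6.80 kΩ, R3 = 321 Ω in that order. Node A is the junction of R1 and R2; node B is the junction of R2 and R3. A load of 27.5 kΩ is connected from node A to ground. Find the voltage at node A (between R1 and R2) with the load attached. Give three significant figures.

Below node A the series string R2+R3 = 7121 Ω sits in parallel with the 27500 Ω load: 5656 Ω.
V_A = 16.8 × 5656/(1800 + 5656) = 12.7 V.

V ≈ 12.7 V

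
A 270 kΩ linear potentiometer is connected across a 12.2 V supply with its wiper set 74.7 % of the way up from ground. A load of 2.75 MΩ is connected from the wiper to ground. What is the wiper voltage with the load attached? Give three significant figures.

The wiper splits the pot into (1−α)R = 68.31 kΩ above and αR = 201.7 kΩ below.
Lower section ‖ load = 187.9 kΩ.
V_wiper = 12.2 × 187.9/(68.31 + 187.9) = 8.95 V.

V ≈ 8.95 V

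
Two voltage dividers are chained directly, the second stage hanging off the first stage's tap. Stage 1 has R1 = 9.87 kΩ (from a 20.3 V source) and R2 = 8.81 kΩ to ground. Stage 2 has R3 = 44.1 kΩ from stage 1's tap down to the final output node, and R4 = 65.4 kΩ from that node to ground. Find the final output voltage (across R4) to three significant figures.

Stage 2 presents R3+R4 = 109.5 kΩ as a load on stage 1's tap.
Stage 1's lower leg becomes R2‖(R3+R4) = 8.154 kΩ, so V_mid = 20.3 × 8.154/18.02 = 9.184 V.
Stage 2 is itself unloaded: V_out = V_mid × R4/(R3+R4) = 9.184 × 65.4/109.5 = 5.49 V.

V_out ≈ 5.49 V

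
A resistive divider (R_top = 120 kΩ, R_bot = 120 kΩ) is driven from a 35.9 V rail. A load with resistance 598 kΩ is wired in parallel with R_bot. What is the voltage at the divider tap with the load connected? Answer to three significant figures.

The load sits in parallel with R_bot: R_bot‖R_L = (120 × 598) / (120 + 598) = 99.94 kΩ.
V_out = 35.9 × 99.94 / (120 + 99.94) = 35.9 × 99.94/219.9 = 16.3 V.

V_out ≈ 16.3 V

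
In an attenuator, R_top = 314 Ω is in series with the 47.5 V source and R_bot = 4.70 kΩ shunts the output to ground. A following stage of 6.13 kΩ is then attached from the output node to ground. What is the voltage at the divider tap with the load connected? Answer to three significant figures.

The load sits in parallel with R_bot: R_bot‖R_L = (4700 × 6130) / (4700 + 6130) = 2660 Ω.
V_out = 47.5 × 2660 / (314 + 2660) = 47.5 × 2660/2974 = 42.5 V.

V_out ≈ 42.5 V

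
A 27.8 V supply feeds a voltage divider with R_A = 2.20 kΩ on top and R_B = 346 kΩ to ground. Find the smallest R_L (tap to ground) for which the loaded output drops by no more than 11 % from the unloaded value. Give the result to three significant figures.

R_L(min) ≈ 17.7 kΩ

Output resistance R_th = R_A‖R_B = (2.20 × 346)/348.2 = 2.186 kΩ.
The fractional drop is R_th/(R_th + R_L); requiring this ≤ 0.110 gives R_L ≥ R_th(1/0.110 − 1) = 2.186 × 8.091 = 17.7 kΩ.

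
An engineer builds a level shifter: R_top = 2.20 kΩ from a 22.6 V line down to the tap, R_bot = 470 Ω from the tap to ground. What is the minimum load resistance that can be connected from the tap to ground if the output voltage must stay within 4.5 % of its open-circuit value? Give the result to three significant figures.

R_L(min) ≈ 8.22 kΩ

Output resistance R_th = R_top‖R_bot = (2200 × 470)/2670 = 387.3 Ω.
The fractional drop is R_th/(R_th + R_L); requiring this ≤ 0.0450 gives R_L ≥ R_th(1/0.0450 − 1) = 387.3 × 21.22 = 8.22 kΩ.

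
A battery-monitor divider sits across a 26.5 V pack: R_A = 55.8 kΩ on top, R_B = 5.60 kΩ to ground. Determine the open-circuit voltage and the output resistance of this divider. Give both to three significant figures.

V_th is the open-circuit tap voltage: 26.5 × 5.60/(55.8 + 5.60) = 2.42 V.
With the supply zeroed, R_A and R_B appear in parallel from the tap: R_th = R_A‖R_B = (55.8 × 5.60)/61.40 = 5.09 kΩ.

V_th = 2.42 V, R_th = 5.09 kΩ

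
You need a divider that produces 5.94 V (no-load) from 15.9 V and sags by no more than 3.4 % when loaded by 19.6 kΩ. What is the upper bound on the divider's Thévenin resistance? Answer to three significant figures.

R_th ≤ 690 Ω

Loading drop = R_th/(R_th + R_L) ≤ 0.0340, so R_th ≤ R_L · ε/(1−ε) = 19.6 kΩ × 0.0340/0.9660 = 690 Ω.
(Any R1, R2 with R2/(R1+R2) = 0.374 and R1‖R2 ≤ 690 Ω will meet the spec.)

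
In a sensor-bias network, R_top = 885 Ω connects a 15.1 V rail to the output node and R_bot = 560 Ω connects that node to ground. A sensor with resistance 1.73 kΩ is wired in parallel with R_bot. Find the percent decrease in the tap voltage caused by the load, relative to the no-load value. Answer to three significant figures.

16.5 %

The divider's output (Thévenin) resistance is R_top‖R_bot = 343.0 Ω.
Fractional drop under load = R_th/(R_th + R_L) = 343.0 / (343.0 + 1730) = 0.1655.
So the output falls by 16.5 %.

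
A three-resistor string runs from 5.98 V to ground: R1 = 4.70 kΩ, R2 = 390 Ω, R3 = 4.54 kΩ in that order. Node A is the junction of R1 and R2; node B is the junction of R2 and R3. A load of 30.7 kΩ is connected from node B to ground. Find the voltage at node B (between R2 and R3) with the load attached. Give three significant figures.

At node B, R3 is in parallel with the load: R3‖R_L = 3955 Ω.
Below node A the resistance is R2 + (R3‖R_L) = 4345 Ω, so V_A = 5.98 × 4345/9045 = 2.873 V.
Then V_B = V_A × (R3‖R_L)/(R2 + R3‖R_L) = 2.873 × 3955/4345 = 2.61 V.

V ≈ 2.61 V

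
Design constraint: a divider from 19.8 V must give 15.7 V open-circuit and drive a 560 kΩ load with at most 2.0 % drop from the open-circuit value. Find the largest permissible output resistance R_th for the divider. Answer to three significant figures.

R_th ≤ 11.4 kΩ

Loading drop = R_th/(R_th + R_L) ≤ 0.0200, so R_th ≤ R_L · ε/(1−ε) = 560 kΩ × 0.0200/0.9800 = 11.4 kΩ.
(Any R1, R2 with R2/(R1+R2) = 0.793 and R1‖R2 ≤ 11.4 kΩ will meet the spec.)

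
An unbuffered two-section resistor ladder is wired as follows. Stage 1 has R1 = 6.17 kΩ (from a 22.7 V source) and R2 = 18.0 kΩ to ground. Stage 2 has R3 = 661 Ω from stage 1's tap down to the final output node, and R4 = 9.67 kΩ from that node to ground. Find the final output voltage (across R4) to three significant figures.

V_out ≈ 11.0 V

Stage 2 presents R3+R4 = 10330 Ω as a load on stage 1's tap.
Stage 1's lower leg becomes R2‖(R3+R4) = 6564 Ω, so V_mid = 22.7 × 6564/12730 = 11.70 V.
Stage 2 is itself unloaded: V_out = V_mid × R4/(R3+R4) = 11.70 × 9670/10330 = 11.0 V.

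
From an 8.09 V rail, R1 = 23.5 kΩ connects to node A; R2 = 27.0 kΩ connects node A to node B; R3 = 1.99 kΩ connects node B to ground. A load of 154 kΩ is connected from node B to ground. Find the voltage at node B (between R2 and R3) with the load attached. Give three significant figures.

V ≈ 0.303 V

At node B, R3 is in parallel with the load: R3‖R_L = 1.965 kΩ.
Below node A the resistance is R2 + (R3‖R_L) = 28.96 kΩ, so V_A = 8.09 × 28.96/52.46 = 4.466 V.
Then V_B = V_A × (R3‖R_L)/(R2 + R3‖R_L) = 4.466 × 1.965/28.96 = 0.303 V.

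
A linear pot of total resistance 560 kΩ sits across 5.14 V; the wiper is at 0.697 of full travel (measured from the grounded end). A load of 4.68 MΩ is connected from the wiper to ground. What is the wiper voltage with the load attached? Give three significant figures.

V ≈ 3.49 V

The wiper splits the pot into (1−α)R = 169.7 kΩ above and αR = 390.3 kΩ below.
Lower section ‖ load = 360.3 kΩ.
V_wiper = 5.14 × 360.3/(169.7 + 360.3) = 3.49 V.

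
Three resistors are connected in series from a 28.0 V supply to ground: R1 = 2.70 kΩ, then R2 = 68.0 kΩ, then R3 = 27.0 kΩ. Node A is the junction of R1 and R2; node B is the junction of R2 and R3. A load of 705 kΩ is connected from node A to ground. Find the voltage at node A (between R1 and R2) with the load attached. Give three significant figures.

V ≈ 27.1 V

Below node A the series string R2+R3 = 95.00 kΩ sits in parallel with the 705 kΩ load: 83.72 kΩ.
V_A = 28.0 × 83.72/(2.70 + 83.72) = 27.1 V.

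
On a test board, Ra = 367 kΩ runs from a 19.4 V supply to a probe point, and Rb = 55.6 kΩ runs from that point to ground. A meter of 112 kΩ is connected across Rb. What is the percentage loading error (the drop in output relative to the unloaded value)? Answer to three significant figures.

The divider's output (Thévenin) resistance is Ra‖Rb = 48.28 kΩ.
Fractional drop under load = R_th/(R_th + R_L) = 48.28 / (48.28 + 112) = 0.3012.
So the output falls by 30.1 %.

30.1 %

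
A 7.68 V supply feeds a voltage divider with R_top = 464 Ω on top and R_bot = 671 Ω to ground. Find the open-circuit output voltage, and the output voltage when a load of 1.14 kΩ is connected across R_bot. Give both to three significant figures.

Unloaded: 4.54 V; loaded: 3.66 V

Open-circuit: V = 7.68 × 671/(464 + 671) = 4.54 V.
With the load, R_bot becomes R_bot‖R_L = 422.4 Ω, so V = 7.68 × 422.4/886.4 = 3.66 V.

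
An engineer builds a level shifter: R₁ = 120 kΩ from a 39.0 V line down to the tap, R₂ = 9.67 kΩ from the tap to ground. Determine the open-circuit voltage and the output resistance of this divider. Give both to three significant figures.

V_th = 2.91 V, R_th = 8.95 kΩ

V_th is the open-circuit tap voltage: 39.0 × 9.67/(120 + 9.67) = 2.91 V.
With the supply zeroed, R₁ and R₂ appear in parallel from the tap: R_th = R₁‖R₂ = (120 × 9.67)/129.7 = 8.95 kΩ.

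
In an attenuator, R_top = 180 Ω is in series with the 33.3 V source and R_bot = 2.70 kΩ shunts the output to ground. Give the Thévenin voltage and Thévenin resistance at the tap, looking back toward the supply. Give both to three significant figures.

V_th = 31.2 V, R_th = 169 Ω

V_th is the open-circuit tap voltage: 33.3 × 2700/(180 + 2700) = 31.2 V.
With the supply zeroed, R_top and R_bot appear in parallel from the tap: R_th = R_top‖R_bot = (180 × 2700)/2880 = 169 Ω.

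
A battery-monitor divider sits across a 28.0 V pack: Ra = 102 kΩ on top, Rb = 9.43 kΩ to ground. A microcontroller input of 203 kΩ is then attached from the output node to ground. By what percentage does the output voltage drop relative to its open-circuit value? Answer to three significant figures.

4.08 %

The divider's output (Thévenin) resistance is Ra‖Rb = 8.632 kΩ.
Fractional drop under load = R_th/(R_th + R_L) = 8.632 / (8.632 + 203) = 0.04079.
So the output falls by 4.08 %.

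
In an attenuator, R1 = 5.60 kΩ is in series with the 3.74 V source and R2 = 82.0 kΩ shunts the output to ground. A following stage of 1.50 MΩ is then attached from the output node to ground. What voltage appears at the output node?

The load sits in parallel with R2: R2‖R_L = (82.0 × 1500) / (82.0 + 1500) = 77.75 kΩ.
V_out = 3.74 × 77.75 / (5.60 + 77.75) = 3.74 × 77.75/83.35 = 3.49 V.

V_out ≈ 3.49 V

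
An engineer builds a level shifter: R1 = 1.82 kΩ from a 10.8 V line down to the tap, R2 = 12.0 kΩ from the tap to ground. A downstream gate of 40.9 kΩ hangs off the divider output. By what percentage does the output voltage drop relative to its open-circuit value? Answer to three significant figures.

3.72 %

The divider's output (Thévenin) resistance is R1‖R2 = 1.580 kΩ.
Fractional drop under load = R_th/(R_th + R_L) = 1.580 / (1.580 + 40.9) = 0.03720.
So the output falls by 3.72 %.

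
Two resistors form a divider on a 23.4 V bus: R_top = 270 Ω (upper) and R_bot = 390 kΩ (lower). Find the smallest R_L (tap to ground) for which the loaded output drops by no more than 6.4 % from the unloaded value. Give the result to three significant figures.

Output resistance R_th = R_top‖R_bot = (270 × 390000)/390300 = 269.8 Ω.
The fractional drop is R_th/(R_th + R_L); requiring this ≤ 0.0640 gives R_L ≥ R_th(1/0.0640 − 1) = 269.8 × 14.62 = 3.95 kΩ.

R_L(min) ≈ 3.95 kΩ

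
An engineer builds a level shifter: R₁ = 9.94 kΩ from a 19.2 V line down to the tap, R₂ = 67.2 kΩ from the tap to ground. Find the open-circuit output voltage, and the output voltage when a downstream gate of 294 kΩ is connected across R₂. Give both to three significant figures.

Unloaded: 16.7 V; loaded: 16.2 V

Open-circuit: V = 19.2 × 67.2/(9.94 + 67.2) = 16.7 V.
With the load, R₂ becomes R₂‖R_L = 54.70 kΩ, so V = 19.2 × 54.70/64.64 = 16.2 V.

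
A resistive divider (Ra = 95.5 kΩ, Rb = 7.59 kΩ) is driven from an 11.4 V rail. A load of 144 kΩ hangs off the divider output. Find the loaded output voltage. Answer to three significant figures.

The load sits in parallel with Rb: Rb‖R_L = (7.59 × 144) / (7.59 + 144) = 7.210 kΩ.
V_out = 11.4 × 7.210 / (95.5 + 7.210) = 11.4 × 7.210/102.7 = 0.800 V.

V_out ≈ 0.800 V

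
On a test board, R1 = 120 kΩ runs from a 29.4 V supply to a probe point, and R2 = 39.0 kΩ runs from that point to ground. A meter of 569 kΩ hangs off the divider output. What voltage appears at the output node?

The load sits in parallel with R2: R2‖R_L = (39.0 × 569) / (39.0 + 569) = 36.50 kΩ.
V_out = 29.4 × 36.50 / (120 + 36.50) = 29.4 × 36.50/156.5 = 6.86 V.

V_out ≈ 6.86 V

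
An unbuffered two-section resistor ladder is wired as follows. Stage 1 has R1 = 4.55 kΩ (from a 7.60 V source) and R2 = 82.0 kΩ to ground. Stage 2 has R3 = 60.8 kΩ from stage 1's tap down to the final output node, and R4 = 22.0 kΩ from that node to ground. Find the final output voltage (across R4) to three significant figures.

Stage 2 presents R3+R4 = 82.80 kΩ as a load on stage 1's tap.
Stage 1's lower leg becomes R2‖(R3+R4) = 41.20 kΩ, so V_mid = 7.60 × 41.20/45.75 = 6.844 V.
Stage 2 is itself unloaded: V_out = V_mid × R4/(R3+R4) = 6.844 × 22.0/82.80 = 1.82 V.

V_out ≈ 1.82 V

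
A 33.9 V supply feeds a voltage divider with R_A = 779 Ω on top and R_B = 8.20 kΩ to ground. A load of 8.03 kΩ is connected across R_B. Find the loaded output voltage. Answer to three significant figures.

V_out ≈ 28.4 V

The load sits in parallel with R_B: R_B‖R_L = (8200 × 8030) / (8200 + 8030) = 4057 Ω.
V_out = 33.9 × 4057 / (779 + 4057) = 33.9 × 4057/4836 = 28.4 V.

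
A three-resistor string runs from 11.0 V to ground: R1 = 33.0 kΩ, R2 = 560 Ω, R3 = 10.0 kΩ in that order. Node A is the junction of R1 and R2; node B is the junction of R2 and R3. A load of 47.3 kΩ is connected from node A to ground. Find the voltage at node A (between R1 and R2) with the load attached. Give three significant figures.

V ≈ 2.28 V

Below node A the series string R2+R3 = 10560 Ω sits in parallel with the 47300 Ω load: 8633 Ω.
V_A = 11.0 × 8633/(33000 + 8633) = 2.28 V.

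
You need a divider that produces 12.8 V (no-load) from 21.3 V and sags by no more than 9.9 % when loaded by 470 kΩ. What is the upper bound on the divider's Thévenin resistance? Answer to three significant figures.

Loading drop = R_th/(R_th + R_L) ≤ 0.0990, so R_th ≤ R_L · ε/(1−ε) = 470 kΩ × 0.0990/0.9010 = 51.6 kΩ.

R_th ≤ 51.6 kΩ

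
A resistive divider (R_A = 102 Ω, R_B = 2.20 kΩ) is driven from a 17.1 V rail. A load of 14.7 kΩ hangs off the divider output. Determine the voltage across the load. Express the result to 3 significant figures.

V_out ≈ 16.2 V

The load sits in parallel with R_B: R_B‖R_L = (2200 × 14700) / (2200 + 14700) = 1914 Ω.
V_out = 17.1 × 1914 / (102 + 1914) = 17.1 × 1914/2016 = 16.2 V.
(Unloaded it would have been 16.3 V.)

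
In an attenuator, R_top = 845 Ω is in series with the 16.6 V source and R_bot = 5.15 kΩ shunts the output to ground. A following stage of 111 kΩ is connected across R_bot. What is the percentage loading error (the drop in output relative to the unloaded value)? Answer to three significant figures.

The divider's output (Thévenin) resistance is R_top‖R_bot = 725.9 Ω.
Fractional drop under load = R_th/(R_th + R_L) = 725.9 / (725.9 + 111000) = 0.006497.
So the output falls by 0.650 %.

0.650 %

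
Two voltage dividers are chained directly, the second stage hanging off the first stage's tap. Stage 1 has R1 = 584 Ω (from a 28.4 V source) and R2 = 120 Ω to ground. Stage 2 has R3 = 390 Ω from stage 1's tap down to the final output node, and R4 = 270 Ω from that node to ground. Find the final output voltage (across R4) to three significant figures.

Stage 2 presents R3+R4 = 660.0 Ω as a load on stage 1's tap.
Stage 1's lower leg becomes R2‖(R3+R4) = 101.5 Ω, so V_mid = 28.4 × 101.5/685.5 = 4.206 V.
Stage 2 is itself unloaded: V_out = V_mid × R4/(R3+R4) = 4.206 × 270/660.0 = 1.72 V.

V_out ≈ 1.72 V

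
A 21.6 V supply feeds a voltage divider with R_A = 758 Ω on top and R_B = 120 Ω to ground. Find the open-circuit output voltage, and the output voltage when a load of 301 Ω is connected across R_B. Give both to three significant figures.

Open-circuit: V = 21.6 × 120/(758 + 120) = 2.95 V.
With the load, R_B becomes R_B‖R_L = 85.80 Ω, so V = 21.6 × 85.80/843.8 = 2.20 V.

Unloaded: 2.95 V; loaded: 2.20 V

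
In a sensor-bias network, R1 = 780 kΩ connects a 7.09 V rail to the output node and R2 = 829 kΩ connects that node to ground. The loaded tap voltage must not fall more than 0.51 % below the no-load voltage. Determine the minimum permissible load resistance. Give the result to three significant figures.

Output resistance R_th = R1‖R2 = (780 × 829)/1609 = 401.9 kΩ.
The fractional drop is R_th/(R_th + R_L); requiring this ≤ 0.00510 gives R_L ≥ R_th(1/0.00510 − 1) = 401.9 × 195.1 = 78.4 MΩ.

R_L(min) ≈ 78.4 MΩ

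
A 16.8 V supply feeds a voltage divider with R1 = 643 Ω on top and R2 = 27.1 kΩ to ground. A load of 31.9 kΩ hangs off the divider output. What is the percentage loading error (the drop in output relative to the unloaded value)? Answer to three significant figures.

The divider's output (Thévenin) resistance is R1‖R2 = 628.1 Ω.
Fractional drop under load = R_th/(R_th + R_L) = 628.1 / (628.1 + 31900) = 0.01931.
So the output falls by 1.93 %.

1.93 %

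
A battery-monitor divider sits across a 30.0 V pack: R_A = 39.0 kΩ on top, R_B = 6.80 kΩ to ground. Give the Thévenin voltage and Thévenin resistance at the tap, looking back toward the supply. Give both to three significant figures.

V_th is the open-circuit tap voltage: 30.0 × 6.80/(39.0 + 6.80) = 4.45 V.
With the supply zeroed, R_A and R_B appear in parallel from the tap: R_th = R_A‖R_B = (39.0 × 6.80)/45.80 = 5.79 kΩ.

V_th = 4.45 V, R_th = 5.79 kΩ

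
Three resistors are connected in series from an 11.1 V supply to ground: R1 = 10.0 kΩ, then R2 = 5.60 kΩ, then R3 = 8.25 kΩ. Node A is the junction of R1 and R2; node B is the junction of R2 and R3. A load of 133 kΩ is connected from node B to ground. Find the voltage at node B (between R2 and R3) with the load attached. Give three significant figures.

At node B, R3 is in parallel with the load: R3‖R_L = 7.768 kΩ.
Below node A the resistance is R2 + (R3‖R_L) = 13.37 kΩ, so V_A = 11.1 × 13.37/23.37 = 6.350 V.
Then V_B = V_A × (R3‖R_L)/(R2 + R3‖R_L) = 6.350 × 7.768/13.37 = 3.69 V.

V ≈ 3.69 V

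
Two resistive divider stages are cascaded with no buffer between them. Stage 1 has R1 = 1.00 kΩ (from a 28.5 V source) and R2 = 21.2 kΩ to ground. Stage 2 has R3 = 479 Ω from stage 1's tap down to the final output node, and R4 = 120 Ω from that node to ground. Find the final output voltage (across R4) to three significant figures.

Stage 2 presents R3+R4 = 599.0 Ω as a load on stage 1's tap.
Stage 1's lower leg becomes R2‖(R3+R4) = 582.5 Ω, so V_mid = 28.5 × 582.5/1583 = 10.49 V.
Stage 2 is itself unloaded: V_out = V_mid × R4/(R3+R4) = 10.49 × 120/599.0 = 2.10 V.

V_out ≈ 2.10 V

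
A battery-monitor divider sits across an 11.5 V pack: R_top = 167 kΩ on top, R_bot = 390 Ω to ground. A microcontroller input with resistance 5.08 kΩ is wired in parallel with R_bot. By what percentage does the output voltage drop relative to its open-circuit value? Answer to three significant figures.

7.11 %

The divider's output (Thévenin) resistance is R_top‖R_bot = 389.1 Ω.
Fractional drop under load = R_th/(R_th + R_L) = 389.1 / (389.1 + 5080) = 0.07114.
So the output falls by 7.11 %.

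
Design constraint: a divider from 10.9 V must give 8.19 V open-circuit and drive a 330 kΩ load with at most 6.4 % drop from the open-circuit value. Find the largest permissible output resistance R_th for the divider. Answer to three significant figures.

R_th ≤ 22.6 kΩ

Loading drop = R_th/(R_th + R_L) ≤ 0.0640, so R_th ≤ R_L · ε/(1−ε) = 330 kΩ × 0.0640/0.9360 = 22.6 kΩ.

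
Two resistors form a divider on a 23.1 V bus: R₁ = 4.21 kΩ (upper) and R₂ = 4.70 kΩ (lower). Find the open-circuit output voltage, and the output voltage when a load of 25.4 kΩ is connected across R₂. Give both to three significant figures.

Unloaded: 12.2 V; loaded: 11.2 V

Open-circuit: V = 23.1 × 4.70/(4.21 + 4.70) = 12.2 V.
With the load, R₂ becomes R₂‖R_L = 3.966 kΩ, so V = 23.1 × 3.966/8.176 = 11.2 V.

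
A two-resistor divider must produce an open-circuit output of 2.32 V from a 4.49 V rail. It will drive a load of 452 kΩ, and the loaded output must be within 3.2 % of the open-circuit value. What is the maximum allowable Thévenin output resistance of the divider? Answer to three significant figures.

R_th ≤ 14.9 kΩ

Loading drop = R_th/(R_th + R_L) ≤ 0.0320, so R_th ≤ R_L · ε/(1−ε) = 452 kΩ × 0.0320/0.9680 = 14.9 kΩ.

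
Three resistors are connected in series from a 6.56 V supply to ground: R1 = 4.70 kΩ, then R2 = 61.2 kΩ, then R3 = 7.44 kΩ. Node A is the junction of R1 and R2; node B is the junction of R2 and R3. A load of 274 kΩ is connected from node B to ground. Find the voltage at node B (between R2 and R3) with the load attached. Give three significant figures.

At node B, R3 is in parallel with the load: R3‖R_L = 7.243 kΩ.
Below node A the resistance is R2 + (R3‖R_L) = 68.44 kΩ, so V_A = 6.56 × 68.44/73.14 = 6.138 V.
Then V_B = V_A × (R3‖R_L)/(R2 + R3‖R_L) = 6.138 × 7.243/68.44 = 0.650 V.

V ≈ 0.650 V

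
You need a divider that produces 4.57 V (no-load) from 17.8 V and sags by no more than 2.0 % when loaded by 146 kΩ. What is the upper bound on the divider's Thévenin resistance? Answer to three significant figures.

Loading drop = R_th/(R_th + R_L) ≤ 0.0200, so R_th ≤ R_L · ε/(1−ε) = 146 kΩ × 0.0200/0.9800 = 2.98 kΩ.
(Any R1, R2 with R2/(R1+R2) = 0.257 and R1‖R2 ≤ 2.98 kΩ will meet the spec.)

R_th ≤ 2.98 kΩ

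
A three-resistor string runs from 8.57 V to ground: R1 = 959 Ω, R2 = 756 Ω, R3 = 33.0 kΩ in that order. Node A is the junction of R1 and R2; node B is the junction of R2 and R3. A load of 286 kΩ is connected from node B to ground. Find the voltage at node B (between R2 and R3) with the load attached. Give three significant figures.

At node B, R3 is in parallel with the load: R3‖R_L = 29590 Ω.
Below node A the resistance is R2 + (R3‖R_L) = 30340 Ω, so V_A = 8.57 × 30340/31300 = 8.307 V.
Then V_B = V_A × (R3‖R_L)/(R2 + R3‖R_L) = 8.307 × 29590/30340 = 8.10 V.

V ≈ 8.10 V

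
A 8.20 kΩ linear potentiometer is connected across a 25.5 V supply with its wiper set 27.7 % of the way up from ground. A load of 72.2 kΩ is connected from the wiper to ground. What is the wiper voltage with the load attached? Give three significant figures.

The wiper splits the pot into (1−α)R = 5.929 kΩ above and αR = 2.271 kΩ below.
Lower section ‖ load = 2.202 kΩ.
V_wiper = 25.5 × 2.202/(5.929 + 2.202) = 6.91 V.

V ≈ 6.91 V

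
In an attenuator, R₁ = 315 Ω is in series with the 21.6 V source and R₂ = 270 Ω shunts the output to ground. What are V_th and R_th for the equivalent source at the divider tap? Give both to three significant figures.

V_th is the open-circuit tap voltage: 21.6 × 270/(315 + 270) = 9.97 V.
With the supply zeroed, R₁ and R₂ appear in parallel from the tap: R_th = R₁‖R₂ = (315 × 270)/585.0 = 145 Ω.

V_th = 9.97 V, R_th = 145 Ω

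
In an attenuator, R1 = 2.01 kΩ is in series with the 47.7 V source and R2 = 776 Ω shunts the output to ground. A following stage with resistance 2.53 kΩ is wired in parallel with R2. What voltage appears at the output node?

V_out ≈ 10.9 V

The load sits in parallel with R2: R2‖R_L = (776 × 2530) / (776 + 2530) = 593.9 Ω.
V_out = 47.7 × 593.9 / (2010 + 593.9) = 47.7 × 593.9/2604 = 10.9 V.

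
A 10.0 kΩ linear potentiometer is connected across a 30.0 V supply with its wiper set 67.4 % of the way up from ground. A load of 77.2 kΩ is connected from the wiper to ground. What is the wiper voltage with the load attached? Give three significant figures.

V ≈ 19.7 V

The wiper splits the pot into (1−α)R = 3.260 kΩ above and αR = 6.740 kΩ below.
Lower section ‖ load = 6.199 kΩ.
V_wiper = 30.0 × 6.199/(3.260 + 6.199) = 19.7 V.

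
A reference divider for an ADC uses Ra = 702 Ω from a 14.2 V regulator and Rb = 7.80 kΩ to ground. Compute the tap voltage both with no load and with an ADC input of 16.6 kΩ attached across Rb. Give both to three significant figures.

Unloaded: 13.0 V; loaded: 12.5 V

Open-circuit: V = 14.2 × 7800/(702 + 7800) = 13.0 V.
With the load, Rb becomes Rb‖R_L = 5307 Ω, so V = 14.2 × 5307/6009 = 12.5 V.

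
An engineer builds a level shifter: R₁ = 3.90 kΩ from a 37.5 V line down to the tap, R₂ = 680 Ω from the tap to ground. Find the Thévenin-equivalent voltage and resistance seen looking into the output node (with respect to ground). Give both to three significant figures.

V_th = 5.57 V, R_th = 579 Ω

V_th is the open-circuit tap voltage: 37.5 × 680/(3900 + 680) = 5.57 V.
With the supply zeroed, R₁ and R₂ appear in parallel from the tap: R_th = R₁‖R₂ = (3900 × 680)/4580 = 579 Ω.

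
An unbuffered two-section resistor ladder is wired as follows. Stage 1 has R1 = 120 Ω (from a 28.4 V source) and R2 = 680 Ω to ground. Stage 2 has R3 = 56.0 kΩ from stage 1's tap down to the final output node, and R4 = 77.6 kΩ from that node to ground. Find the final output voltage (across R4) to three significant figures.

Stage 2 presents R3+R4 = 133600 Ω as a load on stage 1's tap.
Stage 1's lower leg becomes R2‖(R3+R4) = 676.6 Ω, so V_mid = 28.4 × 676.6/796.6 = 24.12 V.
Stage 2 is itself unloaded: V_out = V_mid × R4/(R3+R4) = 24.12 × 77600/133600 = 14.0 V.

V_out ≈ 14.0 V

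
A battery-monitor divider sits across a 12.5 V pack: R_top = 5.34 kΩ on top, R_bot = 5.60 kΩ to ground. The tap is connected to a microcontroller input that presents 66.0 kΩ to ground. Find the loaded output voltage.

V_out ≈ 6.14 V

The load sits in parallel with R_bot: R_bot‖R_L = (5.60 × 66.0) / (5.60 + 66.0) = 5.162 kΩ.
V_out = 12.5 × 5.162 / (5.34 + 5.162) = 12.5 × 5.162/10.50 = 6.14 V.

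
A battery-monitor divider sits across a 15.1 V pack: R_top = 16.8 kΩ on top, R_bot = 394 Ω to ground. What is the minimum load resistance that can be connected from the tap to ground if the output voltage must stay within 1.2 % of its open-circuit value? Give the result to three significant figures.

R_L(min) ≈ 31.7 kΩ

Output resistance R_th = R_top‖R_bot = (16800 × 394)/17190 = 385.0 Ω.
The fractional drop is R_th/(R_th + R_L); requiring this ≤ 0.0120 gives R_L ≥ R_th(1/0.0120 − 1) = 385.0 × 82.33 = 31.7 kΩ.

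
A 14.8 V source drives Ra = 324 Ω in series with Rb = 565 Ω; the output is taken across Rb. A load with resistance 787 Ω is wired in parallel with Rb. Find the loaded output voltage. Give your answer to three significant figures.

V_out ≈ 7.46 V

The load sits in parallel with Rb: Rb‖R_L = (565 × 787) / (565 + 787) = 328.9 Ω.
V_out = 14.8 × 328.9 / (324 + 328.9) = 14.8 × 328.9/652.9 = 7.46 V.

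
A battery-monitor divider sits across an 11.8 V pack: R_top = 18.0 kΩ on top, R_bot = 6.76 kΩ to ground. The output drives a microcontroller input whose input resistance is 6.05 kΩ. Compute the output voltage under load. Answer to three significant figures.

V_out ≈ 1.78 V

The load sits in parallel with R_bot: R_bot‖R_L = (6.76 × 6.05) / (6.76 + 6.05) = 3.193 kΩ.
V_out = 11.8 × 3.193 / (18.0 + 3.193) = 11.8 × 3.193/21.19 = 1.78 V.
(Unloaded it would have been 3.22 V.)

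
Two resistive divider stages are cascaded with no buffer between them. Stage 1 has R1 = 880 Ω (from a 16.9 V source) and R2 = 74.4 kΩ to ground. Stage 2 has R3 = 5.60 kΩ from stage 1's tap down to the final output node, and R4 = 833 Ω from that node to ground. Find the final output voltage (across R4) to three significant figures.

Stage 2 presents R3+R4 = 6433 Ω as a load on stage 1's tap.
Stage 1's lower leg becomes R2‖(R3+R4) = 5921 Ω, so V_mid = 16.9 × 5921/6801 = 14.71 V.
Stage 2 is itself unloaded: V_out = V_mid × R4/(R3+R4) = 14.71 × 833/6433 = 1.91 V.

V_out ≈ 1.91 V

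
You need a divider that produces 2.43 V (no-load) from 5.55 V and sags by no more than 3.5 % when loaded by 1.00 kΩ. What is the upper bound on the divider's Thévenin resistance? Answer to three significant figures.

R_th ≤ 36.3 Ω

Loading drop = R_th/(R_th + R_L) ≤ 0.0350, so R_th ≤ R_L · ε/(1−ε) = 1.00 kΩ × 0.0350/0.9650 = 36.3 Ω.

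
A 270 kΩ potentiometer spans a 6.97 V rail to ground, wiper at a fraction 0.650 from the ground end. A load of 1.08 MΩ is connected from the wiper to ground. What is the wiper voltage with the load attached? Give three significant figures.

The wiper splits the pot into (1−α)R = 94.50 kΩ above and αR = 175.5 kΩ below.
Lower section ‖ load = 151.0 kΩ.
V_wiper = 6.97 × 151.0/(94.50 + 151.0) = 4.29 V.

V ≈ 4.29 V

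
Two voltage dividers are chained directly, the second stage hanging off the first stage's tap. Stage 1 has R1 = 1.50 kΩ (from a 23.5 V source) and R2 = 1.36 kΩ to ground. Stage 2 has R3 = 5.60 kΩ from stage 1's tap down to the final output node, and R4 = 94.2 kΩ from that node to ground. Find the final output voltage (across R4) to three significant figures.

Stage 2 presents R3+R4 = 99.80 kΩ as a load on stage 1's tap.
Stage 1's lower leg becomes R2‖(R3+R4) = 1.342 kΩ, so V_mid = 23.5 × 1.342/2.842 = 11.10 V.
Stage 2 is itself unloaded: V_out = V_mid × R4/(R3+R4) = 11.10 × 94.2/99.80 = 10.5 V.

V_out ≈ 10.5 V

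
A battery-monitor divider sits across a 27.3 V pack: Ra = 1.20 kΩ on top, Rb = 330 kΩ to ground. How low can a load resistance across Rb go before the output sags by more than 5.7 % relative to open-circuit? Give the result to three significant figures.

R_L(min) ≈ 19.8 kΩ

Output resistance R_th = Ra‖Rb = (1.20 × 330)/331.2 = 1.196 kΩ.
The fractional drop is R_th/(R_th + R_L); requiring this ≤ 0.0570 gives R_L ≥ R_th(1/0.0570 − 1) = 1.196 × 16.54 = 19.8 kΩ.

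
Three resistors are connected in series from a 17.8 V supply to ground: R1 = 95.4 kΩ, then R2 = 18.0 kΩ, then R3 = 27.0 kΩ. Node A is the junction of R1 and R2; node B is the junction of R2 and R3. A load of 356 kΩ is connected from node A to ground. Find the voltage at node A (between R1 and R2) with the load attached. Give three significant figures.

V ≈ 5.25 V

Below node A the series string R2+R3 = 45.00 kΩ sits in parallel with the 356 kΩ load: 39.95 kΩ.
V_A = 17.8 × 39.95/(95.4 + 39.95) = 5.25 V.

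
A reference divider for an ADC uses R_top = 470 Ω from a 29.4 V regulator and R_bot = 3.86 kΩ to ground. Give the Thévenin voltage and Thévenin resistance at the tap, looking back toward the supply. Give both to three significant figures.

V_th = 26.2 V, R_th = 419 Ω

V_th is the open-circuit tap voltage: 29.4 × 3860/(470 + 3860) = 26.2 V.
With the supply zeroed, R_top and R_bot appear in parallel from the tap: R_th = R_top‖R_bot = (470 × 3860)/4330 = 419 Ω.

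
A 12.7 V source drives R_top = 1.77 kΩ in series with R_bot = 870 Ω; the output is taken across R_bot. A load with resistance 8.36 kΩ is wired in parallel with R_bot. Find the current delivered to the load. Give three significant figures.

I_L ≈ 0.468 mA

R_bot‖R_L = 788.0 Ω; V_out = 12.7 × 788.0/2558 = 3.912 V.
I_L = V_out / R_L = 3.912 / 8.36 kΩ = 0.468 mA.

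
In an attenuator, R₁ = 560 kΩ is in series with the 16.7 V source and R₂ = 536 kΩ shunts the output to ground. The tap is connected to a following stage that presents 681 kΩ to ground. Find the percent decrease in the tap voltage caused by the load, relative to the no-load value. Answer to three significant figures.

Unloaded V = 16.7 × 536/1096 = 8.167 V.
Loaded: R₂‖R_L = 299.9 kΩ, giving V = 16.7 × 299.9/859.9 = 5.825 V.
Drop = (8.167 − 5.825) / 8.167 = 28.7 %.

28.7 %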